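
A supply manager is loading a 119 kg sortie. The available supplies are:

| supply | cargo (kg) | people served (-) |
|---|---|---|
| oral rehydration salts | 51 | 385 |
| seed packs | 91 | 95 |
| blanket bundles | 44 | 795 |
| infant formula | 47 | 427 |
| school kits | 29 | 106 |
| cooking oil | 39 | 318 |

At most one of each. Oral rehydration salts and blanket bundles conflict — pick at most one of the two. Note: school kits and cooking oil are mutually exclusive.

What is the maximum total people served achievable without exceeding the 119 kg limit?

By people served per kg: blanket bundles 18.07, infant formula 9.09, cooking oil 8.15, oral rehydration salts 7.55 lead.
Blanket bundles + infant formula uses 91 of the 119 kg and totals 1222.
The spare 28 kg is too small for any remaining supply, and no feasible exchange beats 1222.

1222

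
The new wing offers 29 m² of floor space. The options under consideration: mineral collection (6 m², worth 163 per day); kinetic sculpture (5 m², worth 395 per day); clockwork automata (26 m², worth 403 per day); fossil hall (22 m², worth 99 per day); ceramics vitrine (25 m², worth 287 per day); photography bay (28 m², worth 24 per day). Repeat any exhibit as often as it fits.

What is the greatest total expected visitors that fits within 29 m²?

1975

The ratio ordering already packs tightly: 5×kinetic sculpture, 25 m², 1975.
No other feasible combination exceeds 1975.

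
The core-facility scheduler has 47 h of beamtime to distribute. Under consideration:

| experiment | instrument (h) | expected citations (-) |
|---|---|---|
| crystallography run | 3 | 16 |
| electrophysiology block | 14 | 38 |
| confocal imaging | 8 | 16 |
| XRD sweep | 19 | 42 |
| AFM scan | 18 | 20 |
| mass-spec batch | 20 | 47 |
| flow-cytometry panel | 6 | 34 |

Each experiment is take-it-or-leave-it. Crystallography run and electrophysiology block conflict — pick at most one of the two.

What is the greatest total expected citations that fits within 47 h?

Density check — flow-cytometry panel 5.67, crystallography run 5.33, electrophysiology block 2.71, mass-spec batch 2.35 are the best per h.
Best packing: electrophysiology block + confocal imaging + XRD sweep + flow-cytometry panel — 47 h, 130 total.

130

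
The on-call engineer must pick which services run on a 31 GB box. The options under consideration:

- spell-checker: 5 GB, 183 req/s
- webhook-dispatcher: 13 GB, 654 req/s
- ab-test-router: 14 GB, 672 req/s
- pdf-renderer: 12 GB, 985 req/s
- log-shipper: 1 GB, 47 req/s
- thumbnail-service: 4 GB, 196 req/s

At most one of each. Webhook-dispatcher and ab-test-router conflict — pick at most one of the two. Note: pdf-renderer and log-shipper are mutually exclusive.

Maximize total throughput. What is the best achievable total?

1853

By throughput per GB: pdf-renderer 82.08, webhook-dispatcher 50.31, thumbnail-service 49.00 lead.
Taking ab-test-router + pdf-renderer + thumbnail-service: 30 GB used, 1853 in throughput.
Runner-up spell-checker + ab-test-router + pdf-renderer tops out at 1840.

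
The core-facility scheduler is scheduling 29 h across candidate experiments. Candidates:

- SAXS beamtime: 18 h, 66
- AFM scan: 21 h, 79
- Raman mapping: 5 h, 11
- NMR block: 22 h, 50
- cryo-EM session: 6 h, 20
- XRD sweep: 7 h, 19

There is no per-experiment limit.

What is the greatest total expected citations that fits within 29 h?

99

Best packing: AFM scan + cryo-EM session — 27 h, 99 total.
Nothing else within 29 h beats 99.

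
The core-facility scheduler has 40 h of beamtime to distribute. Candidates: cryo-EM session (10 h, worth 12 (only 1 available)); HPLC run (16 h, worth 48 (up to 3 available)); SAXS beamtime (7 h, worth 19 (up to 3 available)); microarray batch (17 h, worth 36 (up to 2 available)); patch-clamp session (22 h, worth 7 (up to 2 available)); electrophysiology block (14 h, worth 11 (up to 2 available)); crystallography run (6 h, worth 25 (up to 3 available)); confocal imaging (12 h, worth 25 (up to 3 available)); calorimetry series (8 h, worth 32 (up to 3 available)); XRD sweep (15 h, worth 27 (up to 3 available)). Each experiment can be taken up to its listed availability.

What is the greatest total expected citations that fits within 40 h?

146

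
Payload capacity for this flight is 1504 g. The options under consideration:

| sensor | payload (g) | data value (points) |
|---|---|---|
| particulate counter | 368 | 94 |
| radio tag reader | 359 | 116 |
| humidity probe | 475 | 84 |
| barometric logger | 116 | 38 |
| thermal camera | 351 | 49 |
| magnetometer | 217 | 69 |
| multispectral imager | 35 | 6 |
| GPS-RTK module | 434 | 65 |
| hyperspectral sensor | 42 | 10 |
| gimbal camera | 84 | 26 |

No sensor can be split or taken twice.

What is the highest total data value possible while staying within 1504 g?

Taking the top-ratio sensors first gives particulate counter + radio tag reader + barometric logger + magnetometer + multispectral imager + hyperspectral sensor + gimbal camera for 359 (1221 g).
Replace multispectral imager and hyperspectral sensor with thermal camera: the trade gains 33 net, giving 392 at 1495 g.
Runner-up particulate counter + radio tag reader + humidity probe + magnetometer + gimbal camera tops out at 389.

392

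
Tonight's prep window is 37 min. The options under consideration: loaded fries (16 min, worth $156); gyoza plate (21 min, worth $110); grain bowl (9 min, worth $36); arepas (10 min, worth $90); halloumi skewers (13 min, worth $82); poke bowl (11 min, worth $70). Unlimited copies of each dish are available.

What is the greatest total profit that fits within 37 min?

A density-first pass picks 2×loaded fries — 312 at 32 min.
Replace loaded fries with 2×arepas: the trade gains 24 net, giving 336 at 36 min.

336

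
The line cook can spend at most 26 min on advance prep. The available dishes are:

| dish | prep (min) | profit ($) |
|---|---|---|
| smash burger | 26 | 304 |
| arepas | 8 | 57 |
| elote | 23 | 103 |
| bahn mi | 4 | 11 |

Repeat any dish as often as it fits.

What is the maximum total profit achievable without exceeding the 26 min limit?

304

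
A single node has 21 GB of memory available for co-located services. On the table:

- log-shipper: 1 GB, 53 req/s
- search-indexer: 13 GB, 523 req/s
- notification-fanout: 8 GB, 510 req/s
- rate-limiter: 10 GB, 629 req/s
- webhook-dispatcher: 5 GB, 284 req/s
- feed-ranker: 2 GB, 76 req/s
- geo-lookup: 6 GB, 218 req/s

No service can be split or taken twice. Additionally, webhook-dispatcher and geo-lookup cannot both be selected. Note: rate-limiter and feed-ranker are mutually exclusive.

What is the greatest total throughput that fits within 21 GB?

1192

Ranking by ratio (throughput/GB): notification-fanout 63.75, rate-limiter 62.90, webhook-dispatcher 56.80.
Taking log-shipper + notification-fanout + rate-limiter: 19 GB used, 1192 in throughput.
The closest alternative, notification-fanout + rate-limiter, reaches only 1139.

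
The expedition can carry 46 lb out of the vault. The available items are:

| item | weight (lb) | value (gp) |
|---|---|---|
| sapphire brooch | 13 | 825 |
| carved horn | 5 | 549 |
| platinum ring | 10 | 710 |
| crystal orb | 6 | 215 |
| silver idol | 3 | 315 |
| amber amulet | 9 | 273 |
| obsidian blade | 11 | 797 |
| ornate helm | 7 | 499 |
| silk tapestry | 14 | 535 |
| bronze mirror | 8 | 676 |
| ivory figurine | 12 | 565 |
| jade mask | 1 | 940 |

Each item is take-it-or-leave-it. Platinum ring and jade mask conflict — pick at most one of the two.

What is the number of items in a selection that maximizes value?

6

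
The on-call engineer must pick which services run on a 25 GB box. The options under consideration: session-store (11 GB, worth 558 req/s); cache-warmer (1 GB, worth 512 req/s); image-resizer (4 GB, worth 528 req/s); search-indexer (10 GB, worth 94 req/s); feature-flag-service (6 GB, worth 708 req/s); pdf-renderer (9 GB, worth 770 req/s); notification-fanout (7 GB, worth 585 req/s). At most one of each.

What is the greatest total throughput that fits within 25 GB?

Ranking by ratio (throughput/GB): cache-warmer 512.00, image-resizer 132.00, feature-flag-service 118.00.
Taking the top-ratio services first gives cache-warmer + image-resizer + feature-flag-service + pdf-renderer for 2518 (20 GB).
Dropping image-resizer frees 4 GB; slotting in notification-fanout (7 GB) lifts the total to 2575 at 23 GB.

2575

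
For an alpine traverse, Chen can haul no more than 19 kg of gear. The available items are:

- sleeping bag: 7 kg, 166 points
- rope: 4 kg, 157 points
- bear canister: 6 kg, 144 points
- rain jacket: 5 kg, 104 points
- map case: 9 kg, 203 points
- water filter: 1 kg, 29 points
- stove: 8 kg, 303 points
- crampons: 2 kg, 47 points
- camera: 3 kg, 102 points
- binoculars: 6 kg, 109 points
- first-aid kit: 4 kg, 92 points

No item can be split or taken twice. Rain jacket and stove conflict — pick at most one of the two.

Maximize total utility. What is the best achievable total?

654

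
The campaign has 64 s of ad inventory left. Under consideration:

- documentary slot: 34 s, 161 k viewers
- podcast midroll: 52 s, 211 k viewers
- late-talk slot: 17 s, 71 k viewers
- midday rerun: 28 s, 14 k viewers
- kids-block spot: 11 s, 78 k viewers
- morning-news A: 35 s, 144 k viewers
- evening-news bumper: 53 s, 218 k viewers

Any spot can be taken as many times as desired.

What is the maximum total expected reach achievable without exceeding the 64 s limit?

390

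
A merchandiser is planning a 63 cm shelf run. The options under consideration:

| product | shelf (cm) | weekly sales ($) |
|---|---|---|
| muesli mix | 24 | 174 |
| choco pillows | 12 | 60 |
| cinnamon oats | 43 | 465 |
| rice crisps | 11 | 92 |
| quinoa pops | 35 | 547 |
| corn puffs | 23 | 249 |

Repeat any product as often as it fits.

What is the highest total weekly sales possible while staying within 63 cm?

Quinoa pops + corn puffs uses 58 of the 63 cm and totals 796.
Every other selection either busts 63 cm or fails to beat 796.

796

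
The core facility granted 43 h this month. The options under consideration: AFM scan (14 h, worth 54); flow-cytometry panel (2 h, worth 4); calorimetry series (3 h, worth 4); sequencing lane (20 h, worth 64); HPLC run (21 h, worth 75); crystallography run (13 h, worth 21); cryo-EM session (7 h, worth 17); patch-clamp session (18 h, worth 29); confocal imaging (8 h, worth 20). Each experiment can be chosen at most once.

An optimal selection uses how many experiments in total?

3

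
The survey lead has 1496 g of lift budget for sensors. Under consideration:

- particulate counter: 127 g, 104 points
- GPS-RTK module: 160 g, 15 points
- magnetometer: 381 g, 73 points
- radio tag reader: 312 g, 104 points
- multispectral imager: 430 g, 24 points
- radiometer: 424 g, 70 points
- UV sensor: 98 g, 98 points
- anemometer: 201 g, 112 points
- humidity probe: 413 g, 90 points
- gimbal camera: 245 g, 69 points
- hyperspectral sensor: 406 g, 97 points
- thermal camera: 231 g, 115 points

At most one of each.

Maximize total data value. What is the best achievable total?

630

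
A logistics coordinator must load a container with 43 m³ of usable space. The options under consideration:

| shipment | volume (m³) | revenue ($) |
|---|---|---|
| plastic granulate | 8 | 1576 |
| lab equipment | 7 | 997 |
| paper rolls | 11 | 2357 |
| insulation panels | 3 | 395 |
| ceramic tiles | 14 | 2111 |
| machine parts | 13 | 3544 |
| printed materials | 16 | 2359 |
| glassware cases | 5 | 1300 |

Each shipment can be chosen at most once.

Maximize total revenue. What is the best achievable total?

A density-first pass picks plastic granulate + paper rolls + insulation panels + machine parts + glassware cases — 9172 at 40 m³.
Replace plastic granulate and insulation panels with ceramic tiles: the trade gains 140 net, giving 9312 at 43 m³.
Runner-up plastic granulate + paper rolls + insulation panels + machine parts + glassware cases tops out at 9172.

9312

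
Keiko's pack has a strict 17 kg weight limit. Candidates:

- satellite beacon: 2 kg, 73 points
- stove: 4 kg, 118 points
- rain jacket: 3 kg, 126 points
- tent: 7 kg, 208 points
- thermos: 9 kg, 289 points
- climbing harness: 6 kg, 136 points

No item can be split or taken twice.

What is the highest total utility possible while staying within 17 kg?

Greedy by ratio would take satellite beacon + rain jacket + thermos: 14 kg used, total 488.
Dropping satellite beacon frees 2 kg; slotting in stove (4 kg) lifts the total to 533 at 16 kg.
No other feasible combination exceeds 533.

533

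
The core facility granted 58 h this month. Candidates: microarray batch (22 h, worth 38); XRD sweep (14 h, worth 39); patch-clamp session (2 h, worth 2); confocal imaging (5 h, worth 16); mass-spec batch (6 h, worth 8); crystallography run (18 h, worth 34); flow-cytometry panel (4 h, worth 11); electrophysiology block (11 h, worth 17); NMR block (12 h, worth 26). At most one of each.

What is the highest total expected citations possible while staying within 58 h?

130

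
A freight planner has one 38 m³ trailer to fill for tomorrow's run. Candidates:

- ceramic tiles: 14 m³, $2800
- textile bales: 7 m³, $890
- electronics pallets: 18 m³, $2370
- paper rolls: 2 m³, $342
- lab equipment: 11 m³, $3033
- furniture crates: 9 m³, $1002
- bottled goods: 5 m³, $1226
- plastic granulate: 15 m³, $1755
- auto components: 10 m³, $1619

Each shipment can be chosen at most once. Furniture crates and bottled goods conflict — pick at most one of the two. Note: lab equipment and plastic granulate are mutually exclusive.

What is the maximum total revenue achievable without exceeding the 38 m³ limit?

Density check — lab equipment 275.73, bottled goods 245.20, ceramic tiles 200.00 are the best per m³.
The ratio heuristic lands on ceramic tiles + paper rolls + lab equipment + bottled goods (7401) but leaves 6 m³ idle.
The 2 m³ tied up in paper rolls is better spent on textile bales — total rises to 7949 (37 m³).
Next best is ceramic tiles + paper rolls + lab equipment + auto components at 7794 (37 m³) — short by 155.

7949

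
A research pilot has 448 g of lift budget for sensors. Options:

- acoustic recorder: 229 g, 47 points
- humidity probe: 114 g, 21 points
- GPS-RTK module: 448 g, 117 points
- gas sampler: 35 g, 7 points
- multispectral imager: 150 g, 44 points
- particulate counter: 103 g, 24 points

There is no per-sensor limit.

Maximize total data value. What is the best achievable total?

The ratio ordering already packs tightly: gas sampler + 2×multispectral imager + particulate counter, 438 g, 119.
Every other selection either busts 448 g or fails to beat 119.

119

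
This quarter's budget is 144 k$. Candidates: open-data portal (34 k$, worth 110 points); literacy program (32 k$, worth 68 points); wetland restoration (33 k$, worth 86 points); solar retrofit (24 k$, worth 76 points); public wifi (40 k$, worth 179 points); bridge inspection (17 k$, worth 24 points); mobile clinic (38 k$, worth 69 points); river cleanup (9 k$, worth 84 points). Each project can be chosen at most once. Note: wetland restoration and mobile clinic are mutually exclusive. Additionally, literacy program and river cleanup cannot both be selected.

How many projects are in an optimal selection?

Best achievable projected impact is 535.
One optimal bundle: open-data portal + wetland restoration + solar retrofit + public wifi + river cleanup (140 k$).
All optima have 5 projects.

5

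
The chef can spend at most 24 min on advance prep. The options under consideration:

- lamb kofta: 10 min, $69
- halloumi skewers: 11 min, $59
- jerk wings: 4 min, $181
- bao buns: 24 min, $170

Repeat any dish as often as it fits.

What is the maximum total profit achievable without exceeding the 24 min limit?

6×jerk wings uses 24 of the 24 min and totals 1086.
No other feasible combination exceeds 1086.

1086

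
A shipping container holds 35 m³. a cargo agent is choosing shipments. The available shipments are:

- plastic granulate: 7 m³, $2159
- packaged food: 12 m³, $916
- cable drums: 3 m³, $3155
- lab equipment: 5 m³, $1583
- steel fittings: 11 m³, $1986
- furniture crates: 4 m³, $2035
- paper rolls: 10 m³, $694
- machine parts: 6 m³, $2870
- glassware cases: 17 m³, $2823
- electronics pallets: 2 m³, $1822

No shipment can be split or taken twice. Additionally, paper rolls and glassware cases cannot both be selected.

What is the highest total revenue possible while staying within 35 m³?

The ratio heuristic lands on plastic granulate + cable drums + lab equipment + furniture crates + machine parts + electronics pallets (13624) but leaves 8 m³ idle.
The 5 m³ tied up in lab equipment is better spent on steel fittings — total rises to 14027 (33 m³).
The closest alternative, plastic granulate + cable drums + lab equipment + furniture crates + machine parts + electronics pallets, reaches only 13624.

14027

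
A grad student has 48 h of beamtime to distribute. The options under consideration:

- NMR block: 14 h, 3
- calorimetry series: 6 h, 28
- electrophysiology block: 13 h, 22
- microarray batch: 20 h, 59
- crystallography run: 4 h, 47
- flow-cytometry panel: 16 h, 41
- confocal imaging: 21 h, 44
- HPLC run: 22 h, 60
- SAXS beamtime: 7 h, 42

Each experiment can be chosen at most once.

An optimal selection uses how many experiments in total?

Best achievable expected citations is 189.
For example microarray batch + crystallography run + flow-cytometry panel + SAXS beamtime achieves it, using 47 h.
Any selection reaching 189 contains exactly 4 experiments.

4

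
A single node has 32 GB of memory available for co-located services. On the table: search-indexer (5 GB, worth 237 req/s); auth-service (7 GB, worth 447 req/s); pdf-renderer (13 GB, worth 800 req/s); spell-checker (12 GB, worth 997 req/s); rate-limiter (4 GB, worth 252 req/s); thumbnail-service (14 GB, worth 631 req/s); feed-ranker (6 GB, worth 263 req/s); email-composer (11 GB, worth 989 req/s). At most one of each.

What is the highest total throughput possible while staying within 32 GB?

2475

Density check — email-composer 89.91, spell-checker 83.08, auth-service 63.86 are the best per GB.
A density-first pass picks auth-service + spell-checker + email-composer — 2433 at 30 GB.
Dropping auth-service frees 7 GB; slotting in search-indexer + rate-limiter (9 GB) lifts the total to 2475 at 32 GB.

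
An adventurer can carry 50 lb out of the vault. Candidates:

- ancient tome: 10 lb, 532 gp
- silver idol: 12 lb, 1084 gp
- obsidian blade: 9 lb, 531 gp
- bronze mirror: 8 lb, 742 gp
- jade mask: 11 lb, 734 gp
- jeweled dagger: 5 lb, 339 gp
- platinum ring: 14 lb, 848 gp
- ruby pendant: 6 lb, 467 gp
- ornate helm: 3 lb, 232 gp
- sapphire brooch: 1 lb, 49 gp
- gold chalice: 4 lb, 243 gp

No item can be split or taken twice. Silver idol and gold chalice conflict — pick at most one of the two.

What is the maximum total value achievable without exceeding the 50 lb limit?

Taking silver idol + obsidian blade + bronze mirror + jade mask + ruby pendant + ornate helm + sapphire brooch: 50 lb used, 3839 in value.
Runner-up ancient tome + silver idol + bronze mirror + jade mask + ruby pendant + ornate helm tops out at 3791.

3839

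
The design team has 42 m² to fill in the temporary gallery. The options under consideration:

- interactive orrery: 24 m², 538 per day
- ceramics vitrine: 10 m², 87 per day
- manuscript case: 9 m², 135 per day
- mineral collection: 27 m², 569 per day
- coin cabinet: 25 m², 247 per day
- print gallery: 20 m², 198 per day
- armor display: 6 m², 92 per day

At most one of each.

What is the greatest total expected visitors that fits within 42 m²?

796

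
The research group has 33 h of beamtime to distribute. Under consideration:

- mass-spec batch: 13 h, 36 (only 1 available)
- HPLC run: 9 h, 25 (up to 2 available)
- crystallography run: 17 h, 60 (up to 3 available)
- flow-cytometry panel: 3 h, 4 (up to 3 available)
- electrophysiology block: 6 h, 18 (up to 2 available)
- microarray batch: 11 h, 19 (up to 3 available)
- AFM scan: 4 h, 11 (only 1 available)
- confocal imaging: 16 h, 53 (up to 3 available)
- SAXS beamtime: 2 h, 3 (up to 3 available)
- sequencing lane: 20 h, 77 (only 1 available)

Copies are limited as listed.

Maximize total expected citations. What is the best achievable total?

Taking HPLC run + AFM scan + sequencing lane: 33 h used, 113 in expected citations.
No other feasible combination exceeds 113.

113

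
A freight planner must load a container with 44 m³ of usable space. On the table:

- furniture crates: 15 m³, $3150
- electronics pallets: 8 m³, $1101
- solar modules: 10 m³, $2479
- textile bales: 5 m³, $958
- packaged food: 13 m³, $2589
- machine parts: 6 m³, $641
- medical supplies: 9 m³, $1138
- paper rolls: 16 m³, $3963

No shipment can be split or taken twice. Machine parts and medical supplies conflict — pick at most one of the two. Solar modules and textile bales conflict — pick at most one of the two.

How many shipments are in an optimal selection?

Best achievable revenue is 9702.
furniture crates + packaged food + paper rolls hits 9702 at 44 m³.
Any selection reaching 9702 contains exactly 3 shipments.

3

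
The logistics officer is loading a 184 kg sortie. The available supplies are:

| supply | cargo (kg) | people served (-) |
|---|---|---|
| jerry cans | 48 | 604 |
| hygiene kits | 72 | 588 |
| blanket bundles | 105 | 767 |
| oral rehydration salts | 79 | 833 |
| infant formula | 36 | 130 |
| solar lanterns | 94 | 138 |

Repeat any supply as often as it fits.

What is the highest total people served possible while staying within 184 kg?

2041

By people served per kg: jerry cans 12.58, oral rehydration salts 10.54, hygiene kits 8.17 lead.
Greedy by ratio would take 3×jerry cans + infant formula: 180 kg used, total 1942.
Replace jerry cans and infant formula with oral rehydration salts: the trade gains 99 net, giving 2041 at 175 kg.
No other feasible combination exceeds 2041.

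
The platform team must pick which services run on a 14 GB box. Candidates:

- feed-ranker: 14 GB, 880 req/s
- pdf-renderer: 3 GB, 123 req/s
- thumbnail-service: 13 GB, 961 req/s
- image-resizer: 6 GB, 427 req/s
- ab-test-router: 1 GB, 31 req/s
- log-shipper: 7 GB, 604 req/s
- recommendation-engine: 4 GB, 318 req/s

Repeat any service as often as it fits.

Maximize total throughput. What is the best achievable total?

1208

Density check — log-shipper 86.29, recommendation-engine 79.50, thumbnail-service 73.92, image-resizer 71.17 are the best per GB.
Taking 2×log-shipper: 14 GB used, 1208 in throughput.
Every other selection either busts 14 GB or fails to beat 1208.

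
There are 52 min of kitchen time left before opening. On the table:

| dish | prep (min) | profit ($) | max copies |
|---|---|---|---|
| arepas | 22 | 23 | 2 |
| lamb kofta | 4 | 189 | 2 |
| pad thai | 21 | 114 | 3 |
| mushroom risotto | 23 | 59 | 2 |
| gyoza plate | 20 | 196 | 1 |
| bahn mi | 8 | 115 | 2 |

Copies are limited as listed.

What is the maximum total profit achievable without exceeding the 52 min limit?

The ratio ordering already packs tightly: 2×lamb kofta + gyoza plate + 2×bahn mi, 44 min, 804.
Nothing else within 52 min beats 804.

804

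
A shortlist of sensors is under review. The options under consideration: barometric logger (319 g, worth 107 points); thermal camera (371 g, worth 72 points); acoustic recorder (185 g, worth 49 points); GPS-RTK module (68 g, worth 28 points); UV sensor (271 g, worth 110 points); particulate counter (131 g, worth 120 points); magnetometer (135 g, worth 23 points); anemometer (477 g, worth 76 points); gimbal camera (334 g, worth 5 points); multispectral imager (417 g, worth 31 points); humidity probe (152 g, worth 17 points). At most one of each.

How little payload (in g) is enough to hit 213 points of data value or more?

402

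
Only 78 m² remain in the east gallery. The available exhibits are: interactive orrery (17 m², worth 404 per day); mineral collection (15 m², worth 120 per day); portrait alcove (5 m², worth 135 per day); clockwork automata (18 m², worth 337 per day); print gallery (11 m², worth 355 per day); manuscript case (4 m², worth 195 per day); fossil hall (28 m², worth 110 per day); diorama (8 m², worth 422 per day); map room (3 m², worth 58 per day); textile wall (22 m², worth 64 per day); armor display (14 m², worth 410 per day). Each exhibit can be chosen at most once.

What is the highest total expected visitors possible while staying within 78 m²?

2258

A density-first pass picks interactive orrery + mineral collection + portrait alcove + print gallery + manuscript case + diorama + map room + armor display — 2099 at 77 m².
Replace mineral collection and map room with clockwork automata: the trade gains 159 net, giving 2258 at 77 m².
The spare 1 m² is too small for any remaining exhibit, and no exchange beats 2258.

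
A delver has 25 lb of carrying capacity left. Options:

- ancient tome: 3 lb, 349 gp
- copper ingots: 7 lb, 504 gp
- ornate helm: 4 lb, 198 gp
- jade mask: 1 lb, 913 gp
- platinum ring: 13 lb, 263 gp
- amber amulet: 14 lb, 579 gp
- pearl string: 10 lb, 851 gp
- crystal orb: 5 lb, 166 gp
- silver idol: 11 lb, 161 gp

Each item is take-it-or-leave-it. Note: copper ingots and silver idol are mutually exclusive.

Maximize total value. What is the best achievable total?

2815

Ancient tome + copper ingots + ornate helm + jade mask + pearl string uses 25 of the 25 lb and totals 2815.
The closest alternative, ancient tome + copper ingots + jade mask + pearl string, reaches only 2617.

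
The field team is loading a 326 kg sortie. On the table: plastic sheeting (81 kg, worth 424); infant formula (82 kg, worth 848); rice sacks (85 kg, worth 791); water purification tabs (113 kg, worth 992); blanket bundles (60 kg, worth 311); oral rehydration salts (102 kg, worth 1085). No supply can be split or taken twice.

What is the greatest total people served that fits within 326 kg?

By people served per kg: oral rehydration salts 10.64, infant formula 10.34, rice sacks 9.31, water purification tabs 8.78 lead.
Taking the top-ratio supplies first gives infant formula + rice sacks + oral rehydration salts for 2724 (269 kg).
Replace rice sacks with water purification tabs: the trade gains 201 net, giving 2925 at 297 kg.
Runner-up rice sacks + water purification tabs + oral rehydration salts tops out at 2868.

2925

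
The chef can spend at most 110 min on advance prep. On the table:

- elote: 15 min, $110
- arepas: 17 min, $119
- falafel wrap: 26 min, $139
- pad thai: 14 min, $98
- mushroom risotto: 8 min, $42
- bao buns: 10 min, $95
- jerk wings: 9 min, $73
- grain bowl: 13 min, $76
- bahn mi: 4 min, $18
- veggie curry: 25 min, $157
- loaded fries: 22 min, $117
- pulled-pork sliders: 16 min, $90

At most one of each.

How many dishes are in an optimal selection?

8

Optimal total is 760.
One optimal bundle: elote + arepas + pad thai + bao buns + jerk wings + bahn mi + veggie curry + pulled-pork sliders (110 min).
Every optimal selection uses 8 dishes.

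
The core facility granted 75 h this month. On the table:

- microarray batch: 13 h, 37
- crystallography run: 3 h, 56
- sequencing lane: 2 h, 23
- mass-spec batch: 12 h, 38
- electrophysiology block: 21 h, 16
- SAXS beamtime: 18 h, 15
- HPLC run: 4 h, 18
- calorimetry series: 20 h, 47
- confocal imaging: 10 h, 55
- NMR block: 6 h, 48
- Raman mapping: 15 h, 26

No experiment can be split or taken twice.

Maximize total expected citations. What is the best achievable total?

By expected citations per h: crystallography run 18.67, sequencing lane 11.50, NMR block 8.00 lead.
The ratio ordering already packs tightly: microarray batch + crystallography run + sequencing lane + mass-spec batch + HPLC run + calorimetry series + confocal imaging + NMR block, 70 h, 322.

322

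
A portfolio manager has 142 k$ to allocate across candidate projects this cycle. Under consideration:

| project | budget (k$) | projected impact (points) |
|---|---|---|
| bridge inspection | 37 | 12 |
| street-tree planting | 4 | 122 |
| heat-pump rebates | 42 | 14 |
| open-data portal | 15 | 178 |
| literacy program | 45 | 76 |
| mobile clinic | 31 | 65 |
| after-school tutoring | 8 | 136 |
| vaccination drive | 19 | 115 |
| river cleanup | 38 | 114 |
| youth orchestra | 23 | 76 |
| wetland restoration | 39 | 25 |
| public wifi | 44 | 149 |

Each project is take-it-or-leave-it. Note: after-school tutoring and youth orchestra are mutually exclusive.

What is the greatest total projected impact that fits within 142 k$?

814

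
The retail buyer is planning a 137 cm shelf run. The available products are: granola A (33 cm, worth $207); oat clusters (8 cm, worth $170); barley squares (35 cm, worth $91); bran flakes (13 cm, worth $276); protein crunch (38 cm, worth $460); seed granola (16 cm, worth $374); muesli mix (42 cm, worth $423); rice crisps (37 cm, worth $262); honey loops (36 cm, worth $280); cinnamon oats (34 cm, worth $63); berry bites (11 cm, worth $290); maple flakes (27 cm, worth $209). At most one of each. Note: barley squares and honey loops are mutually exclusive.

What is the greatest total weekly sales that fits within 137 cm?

1993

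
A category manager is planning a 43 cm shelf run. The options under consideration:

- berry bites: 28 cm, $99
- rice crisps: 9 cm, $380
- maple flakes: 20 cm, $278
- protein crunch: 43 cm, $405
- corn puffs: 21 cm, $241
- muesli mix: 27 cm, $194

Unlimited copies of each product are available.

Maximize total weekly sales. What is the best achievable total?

1520

The ratio ordering already packs tightly: 4×rice crisps, 36 cm, 1520.
Every other selection either busts 43 cm or fails to beat 1520.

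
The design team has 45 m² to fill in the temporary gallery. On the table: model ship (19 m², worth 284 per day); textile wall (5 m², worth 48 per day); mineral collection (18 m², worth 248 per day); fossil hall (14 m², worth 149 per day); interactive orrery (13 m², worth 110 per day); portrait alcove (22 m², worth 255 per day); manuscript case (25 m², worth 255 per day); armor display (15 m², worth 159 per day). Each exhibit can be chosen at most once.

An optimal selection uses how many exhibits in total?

Best achievable expected visitors is 580.
One optimal bundle: model ship + textile wall + mineral collection (42 m²).
All optima have 3 exhibits.

3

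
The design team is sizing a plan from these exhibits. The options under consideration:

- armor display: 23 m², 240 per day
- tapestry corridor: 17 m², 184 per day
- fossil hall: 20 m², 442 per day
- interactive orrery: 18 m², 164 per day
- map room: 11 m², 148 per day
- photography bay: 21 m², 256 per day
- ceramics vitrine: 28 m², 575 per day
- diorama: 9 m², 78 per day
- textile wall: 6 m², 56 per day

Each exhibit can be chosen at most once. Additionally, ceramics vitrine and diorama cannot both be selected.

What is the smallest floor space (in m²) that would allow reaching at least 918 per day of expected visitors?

Need the lightest bundle worth ≥ 918.
fossil hall + ceramics vitrine: 1017 expected visitors at 48 m².
Below 48 m² the best achievable stays under 918.

48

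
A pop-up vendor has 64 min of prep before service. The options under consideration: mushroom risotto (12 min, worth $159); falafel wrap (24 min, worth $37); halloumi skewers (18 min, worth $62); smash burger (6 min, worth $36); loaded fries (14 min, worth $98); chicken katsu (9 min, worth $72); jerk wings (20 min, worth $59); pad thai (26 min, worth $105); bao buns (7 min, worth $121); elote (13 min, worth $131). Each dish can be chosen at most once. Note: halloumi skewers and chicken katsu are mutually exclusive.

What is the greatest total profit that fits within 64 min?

Mushroom risotto + smash burger + loaded fries + chicken katsu + bao buns + elote uses 61 of the 64 min and totals 617.
Runner-up mushroom risotto + loaded fries + chicken katsu + bao buns + elote tops out at 581.

617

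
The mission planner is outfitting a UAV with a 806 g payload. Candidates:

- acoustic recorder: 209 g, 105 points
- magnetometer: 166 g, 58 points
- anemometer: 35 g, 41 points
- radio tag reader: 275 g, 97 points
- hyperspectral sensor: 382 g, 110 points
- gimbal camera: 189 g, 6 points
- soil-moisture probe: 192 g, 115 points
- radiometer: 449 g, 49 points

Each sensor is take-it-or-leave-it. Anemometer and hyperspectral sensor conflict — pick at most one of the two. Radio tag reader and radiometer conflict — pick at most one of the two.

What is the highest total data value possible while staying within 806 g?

358

By data value per g: anemometer 1.17, soil-moisture probe 0.60, acoustic recorder 0.50 lead.
Taking acoustic recorder + anemometer + radio tag reader + soil-moisture probe: 711 g used, 358 in data value.
That's the maximum — no feasible swap from here does better than 358.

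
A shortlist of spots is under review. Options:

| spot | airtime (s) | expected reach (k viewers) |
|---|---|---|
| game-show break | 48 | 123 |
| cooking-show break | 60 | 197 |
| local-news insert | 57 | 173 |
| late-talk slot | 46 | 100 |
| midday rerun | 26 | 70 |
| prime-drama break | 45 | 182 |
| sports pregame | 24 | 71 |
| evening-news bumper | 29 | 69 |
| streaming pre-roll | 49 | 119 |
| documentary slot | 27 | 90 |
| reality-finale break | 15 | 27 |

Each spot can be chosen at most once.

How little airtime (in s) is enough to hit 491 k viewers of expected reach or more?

147

Minimise s subject to total expected reach ≥ 491.
cooking-show break + prime-drama break + documentary slot + reality-finale break reaches 496 using 147 s.
Any bundle with less than 147 s falls short of 491.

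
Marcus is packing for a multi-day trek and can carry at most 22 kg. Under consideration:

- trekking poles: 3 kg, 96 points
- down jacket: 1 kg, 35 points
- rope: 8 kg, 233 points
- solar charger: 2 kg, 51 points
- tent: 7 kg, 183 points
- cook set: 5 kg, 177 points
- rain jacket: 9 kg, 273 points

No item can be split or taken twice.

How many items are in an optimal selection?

Best achievable utility is 683.
For example rope + cook set + rain jacket achieves it, using 22 kg.
All optima have 3 items.

3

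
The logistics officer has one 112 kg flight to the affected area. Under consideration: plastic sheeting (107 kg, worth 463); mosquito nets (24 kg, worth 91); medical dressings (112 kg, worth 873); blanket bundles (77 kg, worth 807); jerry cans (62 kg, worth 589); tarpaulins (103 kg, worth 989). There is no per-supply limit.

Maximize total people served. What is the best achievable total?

989

Greedy by ratio would take mosquito nets + blanket bundles: 101 kg used, total 898.
The 101 kg tied up in mosquito nets and blanket bundles is better spent on tarpaulins — total rises to 989 (103 kg).
That's the maximum — no swap from here does better than 989.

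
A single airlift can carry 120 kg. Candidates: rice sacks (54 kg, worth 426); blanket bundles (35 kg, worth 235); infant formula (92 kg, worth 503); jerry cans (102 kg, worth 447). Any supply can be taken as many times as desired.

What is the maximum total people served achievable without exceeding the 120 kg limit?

852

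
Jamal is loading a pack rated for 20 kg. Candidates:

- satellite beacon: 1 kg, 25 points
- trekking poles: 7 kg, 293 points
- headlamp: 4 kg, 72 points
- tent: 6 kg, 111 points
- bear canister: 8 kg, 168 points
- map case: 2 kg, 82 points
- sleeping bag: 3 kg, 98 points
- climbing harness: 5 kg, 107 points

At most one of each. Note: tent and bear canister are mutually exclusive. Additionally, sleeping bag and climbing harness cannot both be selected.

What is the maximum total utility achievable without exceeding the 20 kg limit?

Trekking poles + bear canister + map case + sleeping bag uses 20 of the 20 kg and totals 641.
An exhaustive check of the 256 subsets confirms 641.

641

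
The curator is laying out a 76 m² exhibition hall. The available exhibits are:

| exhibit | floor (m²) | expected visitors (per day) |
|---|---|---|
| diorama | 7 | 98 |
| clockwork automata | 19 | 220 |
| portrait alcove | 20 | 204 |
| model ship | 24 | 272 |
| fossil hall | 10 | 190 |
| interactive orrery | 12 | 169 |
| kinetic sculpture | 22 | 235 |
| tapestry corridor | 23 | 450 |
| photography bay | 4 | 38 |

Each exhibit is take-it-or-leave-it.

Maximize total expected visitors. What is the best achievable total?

Filling by ratio: diorama + clockwork automata + fossil hall + interactive orrery + tapestry corridor + photography bay for 1165, with 1 m² left unused.
Dropping clockwork automata and photography bay frees 23 m²; slotting in model ship (24 m²) lifts the total to 1179 at 76 m².

1179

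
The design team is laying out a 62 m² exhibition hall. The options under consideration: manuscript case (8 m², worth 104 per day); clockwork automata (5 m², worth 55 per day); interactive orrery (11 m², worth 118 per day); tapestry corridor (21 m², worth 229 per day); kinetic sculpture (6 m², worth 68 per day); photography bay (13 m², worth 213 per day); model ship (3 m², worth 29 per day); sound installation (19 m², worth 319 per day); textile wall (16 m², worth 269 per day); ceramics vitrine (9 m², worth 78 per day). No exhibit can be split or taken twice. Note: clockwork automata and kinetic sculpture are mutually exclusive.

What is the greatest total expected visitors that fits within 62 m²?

973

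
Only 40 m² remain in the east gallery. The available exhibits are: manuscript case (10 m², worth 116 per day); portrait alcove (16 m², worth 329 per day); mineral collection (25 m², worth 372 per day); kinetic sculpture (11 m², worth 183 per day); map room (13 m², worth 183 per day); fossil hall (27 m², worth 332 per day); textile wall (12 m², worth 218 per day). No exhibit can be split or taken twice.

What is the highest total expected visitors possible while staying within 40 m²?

730

The ratio ordering already packs tightly: portrait alcove + kinetic sculpture + textile wall, 39 m², 730.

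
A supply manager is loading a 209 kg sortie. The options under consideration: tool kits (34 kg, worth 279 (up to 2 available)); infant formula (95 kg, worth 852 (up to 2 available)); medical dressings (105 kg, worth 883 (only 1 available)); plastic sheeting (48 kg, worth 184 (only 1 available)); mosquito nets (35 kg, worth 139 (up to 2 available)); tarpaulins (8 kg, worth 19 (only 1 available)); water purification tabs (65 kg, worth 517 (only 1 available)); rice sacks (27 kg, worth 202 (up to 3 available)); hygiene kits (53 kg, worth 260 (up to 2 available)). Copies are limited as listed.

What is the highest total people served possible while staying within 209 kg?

Density check — infant formula 8.97, medical dressings 8.41, tool kits 8.21, water purification tabs 7.95 are the best per kg.
Greedy by ratio would take 2×infant formula + tarpaulins: 198 kg used, total 1723.
The 95 kg tied up in infant formula is better spent on medical dressings — total rises to 1754 (208 kg).

1754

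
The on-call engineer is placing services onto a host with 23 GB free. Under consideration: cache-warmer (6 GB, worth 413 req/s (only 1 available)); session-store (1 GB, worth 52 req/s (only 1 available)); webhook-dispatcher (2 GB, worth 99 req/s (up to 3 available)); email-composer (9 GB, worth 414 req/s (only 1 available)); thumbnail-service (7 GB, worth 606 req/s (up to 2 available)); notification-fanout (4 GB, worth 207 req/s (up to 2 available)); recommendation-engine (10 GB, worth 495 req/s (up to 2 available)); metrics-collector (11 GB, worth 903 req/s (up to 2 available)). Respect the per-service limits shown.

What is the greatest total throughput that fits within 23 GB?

1858

Ranking by ratio (throughput/GB): thumbnail-service 86.57, metrics-collector 82.09, cache-warmer 68.83.
Greedy by ratio would take cache-warmer + session-store + webhook-dispatcher + 2×thumbnail-service: 23 GB used, total 1776.
The 22 GB tied up in cache-warmer and webhook-dispatcher and 2×thumbnail-service is better spent on 2×metrics-collector — total rises to 1858 (23 GB).
That's the maximum — no swap from here does better than 1858.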